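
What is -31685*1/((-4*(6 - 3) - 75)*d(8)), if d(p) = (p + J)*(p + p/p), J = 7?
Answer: 6337/2349 ≈ 2.6977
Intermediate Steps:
d(p) = (1 + p)*(7 + p) (d(p) = (p + 7)*(p + p/p) = (7 + p)*(p + 1) = (7 + p)*(1 + p) = (1 + p)*(7 + p))
-31685*1/((-4*(6 - 3) - 75)*d(8)) = -31685*1/((-4*(6 - 3) - 75)*(7 + 8² + 8*8)) = -31685*1/((-4*3 - 75)*(7 + 64 + 64)) = -31685*1/(135*(-12 - 75)) = -31685/(135*(-87)) = -31685/(-11745) = -31685*(-1/11745) = 6337/2349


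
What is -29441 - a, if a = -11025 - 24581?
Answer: 6165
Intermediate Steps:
a = -35606
-29441 - a = -29441 - 1*(-35606) = -29441 + 35606 = 6165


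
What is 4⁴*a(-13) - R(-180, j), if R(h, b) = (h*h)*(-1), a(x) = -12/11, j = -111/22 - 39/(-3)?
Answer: 353328/11 ≈ 32121.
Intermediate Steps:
j = 175/22 (j = -111*1/22 - 39*(-⅓) = -111/22 + 13 = 175/22 ≈ 7.9545)
a(x) = -12/11 (a(x) = -12*1/11 = -12/11)
R(h, b) = -h² (R(h, b) = h²*(-1) = -h²)
4⁴*a(-13) - R(-180, j) = 4⁴*(-12/11) - (-1)*(-180)² = 256*(-12/11) - (-1)*32400 = -3072/11 - 1*(-32400) = -3072/11 + 32400 = 353328/11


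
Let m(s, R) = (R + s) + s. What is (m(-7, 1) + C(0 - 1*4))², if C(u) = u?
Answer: 289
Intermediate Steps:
m(s, R) = R + 2*s
(m(-7, 1) + C(0 - 1*4))² = ((1 + 2*(-7)) + (0 - 1*4))² = ((1 - 14) + (0 - 4))² = (-13 - 4)² = (-17)² = 289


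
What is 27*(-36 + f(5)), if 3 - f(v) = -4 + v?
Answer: -918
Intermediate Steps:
f(v) = 7 - v (f(v) = 3 - (-4 + v) = 3 + (4 - v) = 7 - v)
27*(-36 + f(5)) = 27*(-36 + (7 - 1*5)) = 27*(-36 + (7 - 5)) = 27*(-36 + 2) = 27*(-34) = -918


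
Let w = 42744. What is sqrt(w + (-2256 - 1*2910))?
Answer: sqrt(37578) ≈ 193.85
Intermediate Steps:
sqrt(w + (-2256 - 1*2910)) = sqrt(42744 + (-2256 - 1*2910)) = sqrt(42744 + (-2256 - 2910)) = sqrt(42744 - 5166) = sqrt(37578)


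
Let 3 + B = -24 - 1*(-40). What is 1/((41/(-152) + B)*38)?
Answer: 4/1935 ≈ 0.0020672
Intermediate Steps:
B = 13 (B = -3 + (-24 - 1*(-40)) = -3 + (-24 + 40) = -3 + 16 = 13)
1/((41/(-152) + B)*38) = 1/((41/(-152) + 13)*38) = 1/((41*(-1/152) + 13)*38) = 1/((-41/152 + 13)*38) = 1/((1935/152)*38) = 1/(1935/4) = 4/1935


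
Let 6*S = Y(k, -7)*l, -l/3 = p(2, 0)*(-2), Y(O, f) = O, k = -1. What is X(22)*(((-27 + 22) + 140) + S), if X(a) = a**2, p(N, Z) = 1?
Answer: 64856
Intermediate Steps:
l = 6 (l = -3*(-2) = 6)
S = -1 (S = (-1*6)/6 = (1/6)*(-6) = -1)
X(22)*(((-27 + 22) + 140) + S) = 22**2*(((-27 + 22) + 140) - 1) = 484*((-5 + 140) - 1) = 484*(135 - 1) = 484*134 = 64856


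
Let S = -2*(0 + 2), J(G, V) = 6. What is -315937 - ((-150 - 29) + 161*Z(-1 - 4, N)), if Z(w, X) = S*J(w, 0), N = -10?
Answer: -311894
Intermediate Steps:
S = -4 (S = -2*2 = -4)
Z(w, X) = -24 (Z(w, X) = -4*6 = -24)
-315937 - ((-150 - 29) + 161*Z(-1 - 4, N)) = -315937 - ((-150 - 29) + 161*(-24)) = -315937 - (-179 - 3864) = -315937 - 1*(-4043) = -315937 + 4043 = -311894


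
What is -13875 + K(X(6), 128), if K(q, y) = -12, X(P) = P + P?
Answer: -13887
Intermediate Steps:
X(P) = 2*P
-13875 + K(X(6), 128) = -13875 - 12 = -13887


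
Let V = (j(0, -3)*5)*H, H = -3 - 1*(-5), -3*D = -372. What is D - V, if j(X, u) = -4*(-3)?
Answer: 4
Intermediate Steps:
D = 124 (D = -⅓*(-372) = 124)
j(X, u) = 12
H = 2 (H = -3 + 5 = 2)
V = 120 (V = (12*5)*2 = 60*2 = 120)
D - V = 124 - 1*120 = 124 - 120 = 4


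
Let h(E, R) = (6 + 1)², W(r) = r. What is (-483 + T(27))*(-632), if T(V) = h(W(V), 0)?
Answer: 274288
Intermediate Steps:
h(E, R) = 49 (h(E, R) = 7² = 49)
T(V) = 49
(-483 + T(27))*(-632) = (-483 + 49)*(-632) = -434*(-632) = 274288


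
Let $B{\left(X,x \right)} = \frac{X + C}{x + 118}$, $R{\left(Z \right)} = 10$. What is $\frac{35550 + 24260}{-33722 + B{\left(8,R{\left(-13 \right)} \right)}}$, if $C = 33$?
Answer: $- \frac{1531136}{863275} \approx -1.7736$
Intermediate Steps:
$B{\left(X,x \right)} = \frac{33 + X}{118 + x}$ ($B{\left(X,x \right)} = \frac{X + 33}{x + 118} = \frac{33 + X}{118 + x}$)
$\frac{35550 + 24260}{-33722 + B{\left(8,R{\left(-13 \right)} \right)}} = \frac{35550 + 24260}{-33722 + \frac{33 + 8}{118 + 10}} = \frac{59810}{-33722 + \frac{1}{128} \cdot 41} = \frac{59810}{-33722 + \frac{41}{128}} = \frac{59810}{- \frac{4316375}{128}} = 59810 \left(- \frac{128}{4316375}\right) = - \frac{1531136}{863275}$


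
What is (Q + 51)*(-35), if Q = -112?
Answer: 2135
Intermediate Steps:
(Q + 51)*(-35) = (-112 + 51)*(-35) = -61*(-35) = 2135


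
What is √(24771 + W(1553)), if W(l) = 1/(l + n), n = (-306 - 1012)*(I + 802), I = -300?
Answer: 2*√2698240420186834/660083 ≈ 157.39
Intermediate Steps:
n = -661636 (n = (-306 - 1012)*(-300 + 802) = -1318*502 = -661636)
W(l) = 1/(-661636 + l) (W(l) = 1/(l - 661636) = 1/(-661636 + l))
√(24771 + W(1553)) = √(24771 + 1/(-661636 + 1553)) = √(24771 + 1/(-660083)) = √(24771 - 1/660083) = √(16350915992/660083) = 2*√2698240420186834/660083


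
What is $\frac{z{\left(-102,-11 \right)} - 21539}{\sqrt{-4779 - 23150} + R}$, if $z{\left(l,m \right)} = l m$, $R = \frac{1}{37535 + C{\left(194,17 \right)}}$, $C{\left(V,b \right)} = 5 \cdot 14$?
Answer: $\frac{767781285 i}{- i + 37605 \sqrt{27929}} \approx -1.944 \cdot 10^{-5} + 122.17 i$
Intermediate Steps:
$C{\left(V,b \right)} = 70$
$R = \frac{1}{37605}$ ($R = \frac{1}{37535 + 70} = \frac{1}{37605} \approx 2.6592 \cdot 10^{-5}$)
$\frac{z{\left(-102,-11 \right)} - 21539}{\sqrt{-4779 - 23150} + R} = \frac{\left(-102\right) \left(-11\right) - 21539}{\sqrt{-4779 - 23150} + \frac{1}{37605}} = \frac{1122 - 21539}{\sqrt{-27929} + \frac{1}{37605}} = - \frac{20417}{i \sqrt{27929} + \frac{1}{37605}} = - \frac{20417}{\frac{1}{37605} + i \sqrt{27929}}$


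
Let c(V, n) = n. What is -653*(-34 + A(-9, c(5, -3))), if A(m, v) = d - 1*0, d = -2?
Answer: 23508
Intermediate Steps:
A(m, v) = -2 (A(m, v) = -2 - 1*0 = -2 + 0 = -2)
-653*(-34 + A(-9, c(5, -3))) = -653*(-34 - 2) = -653*(-36) = 23508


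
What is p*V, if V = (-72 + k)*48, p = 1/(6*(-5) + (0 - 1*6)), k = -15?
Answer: 116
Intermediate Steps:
p = -1/36 (p = 1/(-30 + (0 - 6)) = 1/(-30 - 6) = 1/(-36) = -1/36 ≈ -0.027778)
V = -4176 (V = (-72 - 15)*48 = -87*48 = -4176)
p*V = -1/36*(-4176) = 116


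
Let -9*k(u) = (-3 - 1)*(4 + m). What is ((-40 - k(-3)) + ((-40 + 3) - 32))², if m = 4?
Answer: 1026169/81 ≈ 12669.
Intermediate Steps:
k(u) = 32/9 (k(u) = -(-3 - 1)*(4 + 4)/9 = -(-4)*8/9 = -⅑*(-32) = 32/9)
((-40 - k(-3)) + ((-40 + 3) - 32))² = ((-40 - 1*32/9) + ((-40 + 3) - 32))² = ((-40 - 32/9) + (-37 - 32))² = (-392/9 - 69)² = (-1013/9)² = 1026169/81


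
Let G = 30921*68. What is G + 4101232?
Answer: 6203860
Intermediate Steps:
G = 2102628
G + 4101232 = 2102628 + 4101232 = 6203860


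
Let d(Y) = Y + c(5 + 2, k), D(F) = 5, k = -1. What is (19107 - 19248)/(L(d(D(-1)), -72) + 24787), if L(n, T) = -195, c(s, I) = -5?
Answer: -141/24592 ≈ -0.0057336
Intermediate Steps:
d(Y) = -5 + Y (d(Y) = Y - 5 = -5 + Y)
(19107 - 19248)/(L(d(D(-1)), -72) + 24787) = (19107 - 19248)/(-195 + 24787) = -141/24592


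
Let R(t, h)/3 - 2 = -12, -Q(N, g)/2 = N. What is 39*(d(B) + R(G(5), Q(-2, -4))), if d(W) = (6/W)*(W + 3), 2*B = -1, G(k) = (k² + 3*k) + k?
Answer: -2340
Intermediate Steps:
Q(N, g) = -2*N
G(k) = k² + 4*k
B = -½ (B = (½)*(-1) = -½ ≈ -0.50000)
R(t, h) = -30 (R(t, h) = 6 + 3*(-12) = 6 - 36 = -30)
d(W) = 6*(3 + W)/W (d(W) = (6/W)*(3 + W) = 6*(3 + W)/W)
39*(d(B) + R(G(5), Q(-2, -4))) = 39*((6 + 18/(-½)) - 30) = 39*((6 + 18*(-2)) - 30) = 39*((6 - 36) - 30) = 39*(-30 - 30) = 39*(-60) = -2340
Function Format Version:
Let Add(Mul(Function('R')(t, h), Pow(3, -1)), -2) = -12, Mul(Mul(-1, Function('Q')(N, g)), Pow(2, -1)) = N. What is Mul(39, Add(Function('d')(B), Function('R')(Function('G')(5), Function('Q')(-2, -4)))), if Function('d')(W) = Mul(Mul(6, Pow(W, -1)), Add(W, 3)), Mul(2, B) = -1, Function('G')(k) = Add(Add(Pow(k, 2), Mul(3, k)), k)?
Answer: -2340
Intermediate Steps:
Function('Q')(N, g) = Mul(-2, N)
Function('G')(k) = Add(Pow(k, 2), Mul(4, k))
B = Rational(-1, 2) (B = Mul(Rational(1, 2), -1) = Rational(-1, 2) ≈ -0.50000)
Function('R')(t, h) = -30 (Function('R')(t, h) = Add(6, Mul(3, -12)) = Add(6, -36) = -30)
Function('d')(W) = Mul(6, Pow(W, -1), Add(3, W)) (Function('d')(W) = Mul(Mul(6, Pow(W, -1)), Add(3, W)) = Mul(6, Pow(W, -1), Add(3, W)))
Mul(39, Add(Function('d')(B), Function('R')(Function('G')(5), Function('Q')(-2, -4)))) = Mul(39, Add(Add(6, Mul(18, Pow(Rational(-1, 2), -1))), -30)) = Mul(39, Add(Add(6, Mul(18, -2)), -30)) = Mul(39, Add(Add(6, -36), -30)) = Mul(39, Add(-30, -30)) = Mul(39, -60) = -2340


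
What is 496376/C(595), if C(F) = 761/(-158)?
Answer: -78427408/761 ≈ -1.0306e+5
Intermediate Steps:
C(F) = -761/158 (C(F) = 761*(-1/158) = -761/158)
496376/C(595) = 496376/(-761/158) = 496376*(-158/761) = -78427408/761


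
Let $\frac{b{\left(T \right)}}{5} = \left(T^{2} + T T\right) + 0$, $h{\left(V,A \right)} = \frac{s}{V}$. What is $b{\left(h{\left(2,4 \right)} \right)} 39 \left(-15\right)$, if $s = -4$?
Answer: $-23400$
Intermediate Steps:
$h{\left(V,A \right)} = - \frac{4}{V}$
$b{\left(T \right)} = 10 T^{2}$ ($b{\left(T \right)} = 5 \left(\left(T^{2} + T T\right) + 0\right) = 5 \left(\left(T^{2} + T^{2}\right) + 0\right) = 5 \left(2 T^{2} + 0\right) = 5 \cdot 2 T^{2} = 10 T^{2}$)
$b{\left(h{\left(2,4 \right)} \right)} 39 \left(-15\right) = 10 \left(- \frac{4}{2}\right)^{2} \cdot 39 \left(-15\right) = 10 \left(\left(-4\right) \frac{1}{2}\right)^{2} \cdot 39 \left(-15\right) = 10 \left(-2\right)^{2} \cdot 39 \left(-15\right) = 10 \cdot 4 \cdot 39 \left(-15\right) = 40 \cdot 39 \left(-15\right) = 1560 \left(-15\right) = -23400$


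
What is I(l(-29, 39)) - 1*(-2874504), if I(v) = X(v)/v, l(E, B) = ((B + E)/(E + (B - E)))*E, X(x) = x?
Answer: 2874505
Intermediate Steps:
l(E, B) = E*(B + E)/B (l(E, B) = ((B + E)/B)*E = E*(B + E)/B)
I(v) = 1 (I(v) = v/v = 1)
I(l(-29, 39)) - 1*(-2874504) = 1 - 1*(-2874504) = 1 + 2874504 = 2874505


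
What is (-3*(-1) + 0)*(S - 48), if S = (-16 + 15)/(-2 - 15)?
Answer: -2445/17 ≈ -143.82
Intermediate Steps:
S = 1/17 (S = -1/(-17) = -1*(-1/17) = 1/17 ≈ 0.058824)
(-3*(-1) + 0)*(S - 48) = (-3*(-1) + 0)*(1/17 - 48) = (3 + 0)*(-815/17) = 3*(-815/17) = -2445/17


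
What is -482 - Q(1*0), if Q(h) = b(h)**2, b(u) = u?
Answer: -482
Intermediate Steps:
Q(h) = h**2
-482 - Q(1*0) = -482 - (1*0)**2 = -482 - 1*0**2 = -482 - 1*0 = -482 + 0 = -482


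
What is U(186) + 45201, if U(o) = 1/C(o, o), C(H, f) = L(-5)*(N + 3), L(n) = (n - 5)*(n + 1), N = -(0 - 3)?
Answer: 10848241/240 ≈ 45201.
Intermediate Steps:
N = 3 (N = -1*(-3) = 3)
L(n) = (1 + n)*(-5 + n) (L(n) = (-5 + n)*(1 + n) = (1 + n)*(-5 + n))
C(H, f) = 240 (C(H, f) = (-5 + (-5)² - 4*(-5))*(3 + 3) = (-5 + 25 + 20)*6 = 40*6 = 240)
U(o) = 1/240
U(186) + 45201 = 1/240 + 45201 = 10848241/240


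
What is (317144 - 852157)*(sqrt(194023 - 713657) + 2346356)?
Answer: -1255330962628 - 535013*I*sqrt(519634) ≈ -1.2553e+12 - 3.8567e+8*I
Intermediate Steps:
(317144 - 852157)*(sqrt(194023 - 713657) + 2346356) = -535013*(sqrt(-519634) + 2346356) = -535013*(I*sqrt(519634) + 2346356) = -535013*(2346356 + I*sqrt(519634)) = -1255330962628 - 535013*I*sqrt(519634)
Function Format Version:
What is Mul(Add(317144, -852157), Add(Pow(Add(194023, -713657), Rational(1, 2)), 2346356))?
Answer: Add(-1255330962628, Mul(-535013, I, Pow(519634, Rational(1, 2)))) ≈ Add(-1.2553e+12, Mul(-3.8567e+8, I))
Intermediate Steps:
Mul(Add(317144, -852157), Add(Pow(Add(194023, -713657), Rational(1, 2)), 2346356)) = Mul(-535013, Add(Pow(-519634, Rational(1, 2)), 2346356)) = Mul(-535013, Add(Mul(I, Pow(519634, Rational(1, 2))), 2346356)) = Mul(-535013, Add(2346356, Mul(I, Pow(519634, Rational(1, 2))))) = Add(-1255330962628, Mul(-535013, I, Pow(519634, Rational(1, 2))))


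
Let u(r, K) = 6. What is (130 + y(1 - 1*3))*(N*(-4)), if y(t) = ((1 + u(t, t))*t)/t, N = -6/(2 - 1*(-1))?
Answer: 1096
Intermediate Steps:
N = -2 (N = -6/(2 + 1) = -6/3 = -6*⅓ = -2)
y(t) = 7 (y(t) = ((1 + 6)*t)/t = (7*t)/t = 7)
(130 + y(1 - 1*3))*(N*(-4)) = (130 + 7)*(-2*(-4)) = 137*8 = 1096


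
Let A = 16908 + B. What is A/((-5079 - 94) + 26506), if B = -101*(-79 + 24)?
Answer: 22463/21333 ≈ 1.0530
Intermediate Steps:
B = 5555 (B = -101*(-55) = 5555)
A = 22463 (A = 16908 + 5555 = 22463)
A/((-5079 - 94) + 26506) = 22463/((-5079 - 94) + 26506) = 22463/(-5173 + 26506) = 22463/21333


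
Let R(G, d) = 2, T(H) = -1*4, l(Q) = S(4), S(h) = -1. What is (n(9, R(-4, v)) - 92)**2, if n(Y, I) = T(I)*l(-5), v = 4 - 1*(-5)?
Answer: 7744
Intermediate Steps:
l(Q) = -1
v = 9 (v = 4 + 5 = 9)
T(H) = -4
n(Y, I) = 4 (n(Y, I) = -4*(-1) = 4)
(n(9, R(-4, v)) - 92)**2 = (4 - 92)**2 = (-88)**2 = 7744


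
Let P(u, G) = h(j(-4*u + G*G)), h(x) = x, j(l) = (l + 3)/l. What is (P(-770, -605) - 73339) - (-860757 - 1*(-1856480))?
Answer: -131531920134/123035 ≈ -1.0691e+6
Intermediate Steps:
j(l) = (3 + l)/l
P(u, G) = (3 + G² - 4*u)/(G² - 4*u) (P(u, G) = (3 + (-4*u + G*G))/(-4*u + G*G) = (3 + (-4*u + G²))/(-4*u + G²) = (3 + (G² - 4*u))/(G² - 4*u) = (3 + G² - 4*u)/(G² - 4*u))
(P(-770, -605) - 73339) - (-860757 - 1*(-1856480)) = ((3 + (-605)² - 4*(-770))/((-605)² - 4*(-770)) - 73339) - (-860757 - 1*(-1856480)) = ((3 + 366025 + 3080)/(366025 + 3080) - 73339) - (-860757 + 1856480) = (369108/369105 - 73339) - 1*995723 = ((1/369105)*369108 - 73339) - 995723 = (123036/123035 - 73339) - 995723 = -9023140829/123035 - 995723 = -131531920134/123035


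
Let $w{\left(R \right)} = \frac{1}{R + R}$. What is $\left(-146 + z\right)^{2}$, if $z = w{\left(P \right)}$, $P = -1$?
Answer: $\frac{85849}{4} \approx 21462.0$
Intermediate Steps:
$w{\left(R \right)} = \frac{1}{2 R}$
$z = - \frac{1}{2}$ ($z = \frac{1}{2 \left(-1\right)} = \frac{1}{2} \left(-1\right) = - \frac{1}{2} \approx -0.5$)
$\left(-146 + z\right)^{2} = \left(-146 - \frac{1}{2}\right)^{2} = \left(- \frac{293}{2}\right)^{2} = \frac{85849}{4}$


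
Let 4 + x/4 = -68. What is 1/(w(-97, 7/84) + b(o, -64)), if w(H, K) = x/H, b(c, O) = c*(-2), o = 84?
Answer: -97/16008 ≈ -0.0060595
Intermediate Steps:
x = -288 (x = -16 + 4*(-68) = -16 - 272 = -288)
b(c, O) = -2*c
w(H, K) = -288/H
1/(w(-97, 7/84) + b(o, -64)) = 1/(-288/(-97) - 2*84) = 1/(-288*(-1/97) - 168) = 1/(288/97 - 168) = 1/(-16008/97) = -97/16008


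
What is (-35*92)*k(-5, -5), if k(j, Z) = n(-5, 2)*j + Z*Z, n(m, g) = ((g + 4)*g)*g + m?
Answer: 225400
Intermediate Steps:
n(m, g) = m + g**2*(4 + g) (n(m, g) = ((4 + g)*g)*g + m = (g*(4 + g))*g + m = g**2*(4 + g) + m = m + g**2*(4 + g))
k(j, Z) = Z**2 + 19*j (k(j, Z) = (-5 + 2**3 + 4*2**2)*j + Z*Z = (-5 + 8 + 4*4)*j + Z**2 = (-5 + 8 + 16)*j + Z**2 = 19*j + Z**2 = Z**2 + 19*j)
(-35*92)*k(-5, -5) = (-35*92)*((-5)**2 + 19*(-5)) = -3220*(25 - 95) = -3220*(-70) = 225400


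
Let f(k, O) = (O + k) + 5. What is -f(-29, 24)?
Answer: 0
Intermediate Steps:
f(k, O) = 5 + O + k
-f(-29, 24) = -(5 + 24 - 29) = -1*0 = 0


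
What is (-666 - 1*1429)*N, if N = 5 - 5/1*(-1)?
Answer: -20950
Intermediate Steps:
N = 10 (N = 5 - 5*1*(-1) = 5 - 5*(-1) = 5 + 5 = 10)
(-666 - 1*1429)*N = (-666 - 1*1429)*10 = (-666 - 1429)*10 = -2095*10 = -20950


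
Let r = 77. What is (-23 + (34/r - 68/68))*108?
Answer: -195912/77 ≈ -2544.3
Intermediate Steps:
(-23 + (34/r - 68/68))*108 = (-23 + (34/77 - 68/68))*108 = (-23 + (34*(1/77) - 68*1/68))*108 = (-23 + (34/77 - 1))*108 = (-23 - 43/77)*108 = -1814/77*108 = -195912/77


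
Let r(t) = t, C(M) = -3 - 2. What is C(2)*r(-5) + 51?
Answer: 76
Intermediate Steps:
C(M) = -5
C(2)*r(-5) + 51 = -5*(-5) + 51 = 25 + 51 = 76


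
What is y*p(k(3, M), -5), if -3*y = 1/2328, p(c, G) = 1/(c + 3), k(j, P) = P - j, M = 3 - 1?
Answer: -1/13968 ≈ -7.1592e-5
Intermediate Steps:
M = 2
p(c, G) = 1/(3 + c)
y = -1/6984 (y = -1/3/2328 = -1/3*1/2328 = -1/6984 ≈ -0.00014318)
y*p(k(3, M), -5) = -1/(6984*(3 + (2 - 1*3))) = -1/(6984*(3 + (2 - 3))) = -1/(6984*(3 - 1)) = -1/6984/2 = -1/6984*1/2 = -1/13968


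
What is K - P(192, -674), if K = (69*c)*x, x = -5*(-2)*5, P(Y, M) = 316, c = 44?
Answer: 151484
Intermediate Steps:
x = 50 (x = 10*5 = 50)
K = 151800 (K = (69*44)*50 = 3036*50 = 151800)
K - P(192, -674) = 151800 - 1*316 = 151800 - 316 = 151484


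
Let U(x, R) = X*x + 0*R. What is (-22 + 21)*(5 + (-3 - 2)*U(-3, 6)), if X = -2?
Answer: 25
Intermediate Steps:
U(x, R) = -2*x (U(x, R) = -2*x + 0*R = -2*x + 0 = -2*x)
(-22 + 21)*(5 + (-3 - 2)*U(-3, 6)) = (-22 + 21)*(5 + (-3 - 2)*(-2*(-3))) = -(5 - 5*6) = -(5 - 30) = -1*(-25) = 25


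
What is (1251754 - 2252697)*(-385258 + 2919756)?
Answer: -2536888031614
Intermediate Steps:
(1251754 - 2252697)*(-385258 + 2919756) = -1000943*2534498 = -2536888031614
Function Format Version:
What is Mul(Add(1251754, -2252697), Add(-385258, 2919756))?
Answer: -2536888031614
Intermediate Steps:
Mul(Add(1251754, -2252697), Add(-385258, 2919756)) = Mul(-1000943, 2534498) = -2536888031614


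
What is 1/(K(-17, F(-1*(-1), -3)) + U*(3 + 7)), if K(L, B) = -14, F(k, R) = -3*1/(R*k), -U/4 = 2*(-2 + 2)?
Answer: -1/14 ≈ -0.071429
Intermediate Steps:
U = 0 (U = -8*(-2 + 2) = -8*0 = -4*0 = 0)
F(k, R) = -3/(R*k) (F(k, R) = -3*1/(R*k) = -3/(R*k))
1/(K(-17, F(-1*(-1), -3)) + U*(3 + 7)) = 1/(-14 + 0*(3 + 7)) = 1/(-14 + 0*10) = 1/(-14 + 0) = 1/(-14) = -1/14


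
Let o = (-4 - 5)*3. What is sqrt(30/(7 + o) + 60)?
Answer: 3*sqrt(26)/2 ≈ 7.6485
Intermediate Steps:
o = -27 (o = -9*3 = -27)
sqrt(30/(7 + o) + 60) = sqrt(30/(7 - 27) + 60) = sqrt(30/(-20) + 60) = sqrt(-1/20*30 + 60) = sqrt(-3/2 + 60) = sqrt(117/2) = 3*sqrt(26)/2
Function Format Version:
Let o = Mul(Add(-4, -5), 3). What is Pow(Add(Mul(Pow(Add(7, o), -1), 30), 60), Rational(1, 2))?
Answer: Mul(Rational(3, 2), Pow(26, Rational(1, 2))) ≈ 7.6485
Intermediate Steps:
o = -27 (o = Mul(-9, 3) = -27)
Pow(Add(Mul(Pow(Add(7, o), -1), 30), 60), Rational(1, 2)) = Pow(Add(Mul(Pow(Add(7, -27), -1), 30), 60), Rational(1, 2)) = Pow(Add(Mul(Pow(-20, -1), 30), 60), Rational(1, 2)) = Pow(Add(Mul(Rational(-1, 20), 30), 60), Rational(1, 2)) = Pow(Add(Rational(-3, 2), 60), Rational(1, 2)) = Pow(Rational(117, 2), Rational(1, 2)) = Mul(Rational(3, 2), Pow(26, Rational(1, 2)))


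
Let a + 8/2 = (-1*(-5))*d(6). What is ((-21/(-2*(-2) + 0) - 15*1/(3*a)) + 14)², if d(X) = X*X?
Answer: 2356225/30976 ≈ 76.066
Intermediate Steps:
d(X) = X²
a = 176 (a = -4 - 1*(-5)*6² = -4 + 5*36 = -4 + 180 = 176)
((-21/(-2*(-2) + 0) - 15*1/(3*a)) + 14)² = ((-21/(-2*(-2) + 0) - 15/(3*176)) + 14)² = ((-21/(4 + 0) - 15/528) + 14)² = ((-21/4 - 15*1/528) + 14)² = ((-21*¼ - 5/176) + 14)² = ((-21/4 - 5/176) + 14)² = (-929/176 + 14)² = (1535/176)² = 2356225/30976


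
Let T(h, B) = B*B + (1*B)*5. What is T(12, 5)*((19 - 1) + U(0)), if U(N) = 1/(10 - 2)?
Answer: 3625/4 ≈ 906.25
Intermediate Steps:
U(N) = 1/8
T(h, B) = B**2 + 5*B (T(h, B) = B**2 + B*5 = B**2 + 5*B)
T(12, 5)*((19 - 1) + U(0)) = (5*(5 + 5))*((19 - 1) + 1/8) = (5*10)*(18 + 1/8) = 50*(145/8) = 3625/4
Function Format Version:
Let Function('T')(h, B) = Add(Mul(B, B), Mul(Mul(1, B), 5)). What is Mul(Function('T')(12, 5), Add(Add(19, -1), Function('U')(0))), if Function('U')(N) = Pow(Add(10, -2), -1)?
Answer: Rational(3625, 4) ≈ 906.25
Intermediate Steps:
Function('U')(N) = Rational(1, 8) (Function('U')(N) = Pow(8, -1) = Rational(1, 8))
Function('T')(h, B) = Add(Pow(B, 2), Mul(5, B)) (Function('T')(h, B) = Add(Pow(B, 2), Mul(B, 5)) = Add(Pow(B, 2), Mul(5, B)))
Mul(Function('T')(12, 5), Add(Add(19, -1), Function('U')(0))) = Mul(Mul(5, Add(5, 5)), Add(Add(19, -1), Rational(1, 8))) = Mul(Mul(5, 10), Add(18, Rational(1, 8))) = Mul(50, Rational(145, 8)) = Rational(3625, 4)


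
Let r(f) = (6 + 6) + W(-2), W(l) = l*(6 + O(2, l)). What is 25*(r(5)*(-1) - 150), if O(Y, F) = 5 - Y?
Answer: -3600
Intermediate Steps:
W(l) = 9*l (W(l) = l*(6 + (5 - 1*2)) = l*(6 + (5 - 2)) = l*(6 + 3) = l*9 = 9*l)
r(f) = -6 (r(f) = (6 + 6) + 9*(-2) = 12 - 18 = -6)
25*(r(5)*(-1) - 150) = 25*(-6*(-1) - 150) = 25*(6 - 150) = 25*(-144) = -3600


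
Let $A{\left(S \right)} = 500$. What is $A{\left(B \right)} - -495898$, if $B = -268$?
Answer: $496398$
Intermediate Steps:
$A{\left(B \right)} - -495898 = 500 - -495898 = 500 + 495898 = 496398$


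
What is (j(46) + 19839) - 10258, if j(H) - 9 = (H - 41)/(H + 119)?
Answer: 316471/33 ≈ 9590.0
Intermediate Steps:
j(H) = 9 + (-41 + H)/(119 + H) (j(H) = 9 + (H - 41)/(H + 119) = 9 + (-41 + H)/(119 + H))
(j(46) + 19839) - 10258 = (10*(103 + 46)/(119 + 46) + 19839) - 10258 = (10*149/165 + 19839) - 10258 = (10*(1/165)*149 + 19839) - 10258 = (298/33 + 19839) - 10258 = 654985/33 - 10258 = 316471/33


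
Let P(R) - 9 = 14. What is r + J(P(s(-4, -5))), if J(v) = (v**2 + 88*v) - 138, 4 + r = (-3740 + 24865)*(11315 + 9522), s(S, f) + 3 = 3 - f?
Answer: 440184036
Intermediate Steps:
s(S, f) = -f (s(S, f) = -3 + (3 - f) = -f)
P(R) = 23 (P(R) = 9 + 14 = 23)
r = 440181621 (r = -4 + (-3740 + 24865)*(11315 + 9522) = -4 + 21125*20837 = -4 + 440181625 = 440181621)
J(v) = -138 + v**2 + 88*v
r + J(P(s(-4, -5))) = 440181621 + (-138 + 23**2 + 88*23) = 440181621 + (-138 + 529 + 2024) = 440181621 + 2415 = 440184036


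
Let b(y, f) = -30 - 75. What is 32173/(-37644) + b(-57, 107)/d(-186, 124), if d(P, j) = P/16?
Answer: 9542957/1166964 ≈ 8.1776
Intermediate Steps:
b(y, f) = -105
d(P, j) = P/16 (d(P, j) = P*(1/16) = P/16)
32173/(-37644) + b(-57, 107)/d(-186, 124) = 32173/(-37644) - 105/((1/16)*(-186)) = 32173*(-1/37644) - 105/(-93/8) = -32173/37644 - 105*(-8/93) = -32173/37644 + 280/31 = 9542957/1166964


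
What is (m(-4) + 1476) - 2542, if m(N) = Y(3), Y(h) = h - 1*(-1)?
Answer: -1062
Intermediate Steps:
Y(h) = 1 + h (Y(h) = h + 1 = 1 + h)
m(N) = 4 (m(N) = 1 + 3 = 4)
(m(-4) + 1476) - 2542 = (4 + 1476) - 2542 = 1480 - 2542 = -1062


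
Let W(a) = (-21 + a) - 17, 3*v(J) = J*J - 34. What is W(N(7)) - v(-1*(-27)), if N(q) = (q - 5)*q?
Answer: -767/3 ≈ -255.67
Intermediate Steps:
N(q) = q*(-5 + q) (N(q) = (-5 + q)*q = q*(-5 + q))
v(J) = -34/3 + J**2/3 (v(J) = (J*J - 34)/3 = (J**2 - 34)/3 = (-34 + J**2)/3 = -34/3 + J**2/3)
W(a) = -38 + a
W(N(7)) - v(-1*(-27)) = (-38 + 7*(-5 + 7)) - (-34/3 + (-1*(-27))**2/3) = (-38 + 7*2) - (-34/3 + (1/3)*27**2) = (-38 + 14) - (-34/3 + (1/3)*729) = -24 - (-34/3 + 243) = -24 - 1*695/3 = -24 - 695/3 = -767/3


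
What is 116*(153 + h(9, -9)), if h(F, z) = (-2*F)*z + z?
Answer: 35496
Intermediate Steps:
h(F, z) = z - 2*F*z (h(F, z) = -2*F*z + z = z - 2*F*z)
116*(153 + h(9, -9)) = 116*(153 - 9*(1 - 2*9)) = 116*(153 - 9*(1 - 18)) = 116*(153 - 9*(-17)) = 116*(153 + 153) = 116*306 = 35496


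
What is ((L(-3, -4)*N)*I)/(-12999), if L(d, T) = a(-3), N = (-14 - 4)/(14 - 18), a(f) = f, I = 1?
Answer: 9/8666 ≈ 0.0010385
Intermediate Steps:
N = 9/2 (N = -18/(-4) = -18*(-¼) = 9/2 ≈ 4.5000)
L(d, T) = -3
((L(-3, -4)*N)*I)/(-12999) = (-3*9/2*1)/(-12999) = -27/2*1*(-1/12999) = -27/2*(-1/12999) = 9/8666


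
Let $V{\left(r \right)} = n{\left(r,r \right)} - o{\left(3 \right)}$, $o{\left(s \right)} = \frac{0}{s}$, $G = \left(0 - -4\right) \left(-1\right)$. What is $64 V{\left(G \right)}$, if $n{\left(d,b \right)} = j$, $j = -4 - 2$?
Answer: $-384$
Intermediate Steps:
$G = -4$ ($G = \left(0 + 4\right) \left(-1\right) = 4 \left(-1\right) = -4$)
$o{\left(s \right)} = 0$
$j = -6$ ($j = -4 - 2 = -6$)
$n{\left(d,b \right)} = -6$
$V{\left(r \right)} = -6$ ($V{\left(r \right)} = -6 - 0 = -6 + 0 = -6$)
$64 V{\left(G \right)} = 64 \left(-6\right) = -384$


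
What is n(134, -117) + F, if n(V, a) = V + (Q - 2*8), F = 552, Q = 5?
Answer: 675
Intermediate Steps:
n(V, a) = -11 + V (n(V, a) = V + (5 - 2*8) = V + (5 - 16) = V - 11 = -11 + V)
n(134, -117) + F = (-11 + 134) + 552 = 123 + 552 = 675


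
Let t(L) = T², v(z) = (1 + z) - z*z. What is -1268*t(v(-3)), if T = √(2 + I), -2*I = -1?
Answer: -3170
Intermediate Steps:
I = ½ (I = -½*(-1) = ½ ≈ 0.50000)
v(z) = 1 + z - z² (v(z) = (1 + z) - z² = 1 + z - z²)
T = √10/2 (T = √(2 + ½) = √(5/2) = √10/2 ≈ 1.5811)
t(L) = 5/2 (t(L) = (√10/2)² = 5/2)
-1268*t(v(-3)) = -1268*5/2 = -3170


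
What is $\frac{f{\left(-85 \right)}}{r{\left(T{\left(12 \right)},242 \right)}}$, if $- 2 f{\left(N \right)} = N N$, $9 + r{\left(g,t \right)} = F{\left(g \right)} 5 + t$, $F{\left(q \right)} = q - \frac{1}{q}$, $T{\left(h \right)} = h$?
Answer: $- \frac{43350}{3511} \approx -12.347$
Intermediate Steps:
$r{\left(g,t \right)} = -9 + t - \frac{5}{g} + 5 g$ ($r{\left(g,t \right)} = -9 + \left(\left(g - \frac{1}{g}\right) 5 + t\right) = -9 + \left(\left(- \frac{5}{g} + 5 g\right) + t\right) = -9 + \left(t - \frac{5}{g} + 5 g\right) = -9 + t - \frac{5}{g} + 5 g$)
$f{\left(N \right)} = - \frac{N^{2}}{2}$ ($f{\left(N \right)} = - \frac{N N}{2} = - \frac{N^{2}}{2}$)
$\frac{f{\left(-85 \right)}}{r{\left(T{\left(12 \right)},242 \right)}} = \frac{\left(- \frac{1}{2}\right) \left(-85\right)^{2}}{-9 + 242 - \frac{5}{12} + 5 \cdot 12} = \frac{\left(- \frac{1}{2}\right) 7225}{-9 + 242 - \frac{5}{12} + 60} = - \frac{7225}{2 \left(-9 + 242 - \frac{5}{12} + 60\right)} = - \frac{7225}{2 \cdot \frac{3511}{12}} = \left(- \frac{7225}{2}\right) \frac{12}{3511} = - \frac{43350}{3511}$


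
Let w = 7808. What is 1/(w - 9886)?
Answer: -1/2078 ≈ -0.00048123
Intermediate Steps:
1/(w - 9886) = 1/(7808 - 9886) = 1/(-2078) = -1/2078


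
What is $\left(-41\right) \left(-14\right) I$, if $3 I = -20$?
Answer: $- \frac{11480}{3} \approx -3826.7$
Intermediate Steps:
$I = - \frac{20}{3}$ ($I = \frac{1}{3} \left(-20\right) = - \frac{20}{3} \approx -6.6667$)
$\left(-41\right) \left(-14\right) I = \left(-41\right) \left(-14\right) \left(- \frac{20}{3}\right) = 574 \left(- \frac{20}{3}\right) = - \frac{11480}{3}$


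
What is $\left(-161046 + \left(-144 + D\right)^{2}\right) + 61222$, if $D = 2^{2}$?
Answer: $-80224$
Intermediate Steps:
$D = 4$
$\left(-161046 + \left(-144 + D\right)^{2}\right) + 61222 = \left(-161046 + \left(-144 + 4\right)^{2}\right) + 61222 = \left(-161046 + \left(-140\right)^{2}\right) + 61222 = \left(-161046 + 19600\right) + 61222 = -141446 + 61222 = -80224$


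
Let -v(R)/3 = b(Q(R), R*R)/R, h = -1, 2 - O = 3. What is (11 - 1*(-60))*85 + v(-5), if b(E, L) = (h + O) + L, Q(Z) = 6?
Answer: 30244/5 ≈ 6048.8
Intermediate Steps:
O = -1 (O = 2 - 1*3 = 2 - 3 = -1)
b(E, L) = -2 + L (b(E, L) = (-1 - 1) + L = -2 + L)
v(R) = -3*(-2 + R**2)/R (v(R) = -3*(-2 + R*R)/R = -3*(-2 + R**2)/R)
(11 - 1*(-60))*85 + v(-5) = (11 - 1*(-60))*85 + (-3*(-5) + 6/(-5)) = (11 + 60)*85 + (15 + 6*(-1/5)) = 71*85 + (15 - 6/5) = 6035 + 69/5 = 30244/5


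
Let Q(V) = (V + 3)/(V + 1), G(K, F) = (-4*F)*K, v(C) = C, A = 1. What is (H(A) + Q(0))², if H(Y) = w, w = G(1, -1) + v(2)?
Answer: 81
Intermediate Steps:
G(K, F) = -4*F*K
Q(V) = (3 + V)/(1 + V)
w = 6 (w = -4*(-1)*1 + 2 = 4 + 2 = 6)
H(Y) = 6
(H(A) + Q(0))² = (6 + (3 + 0)/(1 + 0))² = (6 + 3/1)² = (6 + 1*3)² = (6 + 3)² = 9² = 81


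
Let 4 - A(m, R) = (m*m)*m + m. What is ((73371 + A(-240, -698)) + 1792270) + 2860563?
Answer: 18550448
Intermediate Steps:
A(m, R) = 4 - m - m³ (A(m, R) = 4 - ((m*m)*m + m) = 4 - (m²*m + m) = 4 - (m³ + m) = 4 - (m + m³) = 4 + (-m - m³) = 4 - m - m³)
((73371 + A(-240, -698)) + 1792270) + 2860563 = ((73371 + (4 - 1*(-240) - 1*(-240)³)) + 1792270) + 2860563 = ((73371 + (4 + 240 - 1*(-13824000))) + 1792270) + 2860563 = ((73371 + (4 + 240 + 13824000)) + 1792270) + 2860563 = ((73371 + 13824244) + 1792270) + 2860563 = (13897615 + 1792270) + 2860563 = 15689885 + 2860563 = 18550448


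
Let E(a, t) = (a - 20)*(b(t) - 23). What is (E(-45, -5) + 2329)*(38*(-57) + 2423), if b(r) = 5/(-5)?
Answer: 999473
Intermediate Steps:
b(r) = -1 (b(r) = 5*(-⅕) = -1)
E(a, t) = 480 - 24*a (E(a, t) = (a - 20)*(-1 - 23) = (-20 + a)*(-24) = 480 - 24*a)
(E(-45, -5) + 2329)*(38*(-57) + 2423) = ((480 - 24*(-45)) + 2329)*(38*(-57) + 2423) = ((480 + 1080) + 2329)*(-2166 + 2423) = (1560 + 2329)*257 = 3889*257 = 999473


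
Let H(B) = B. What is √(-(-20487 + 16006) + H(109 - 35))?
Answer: √4555 ≈ 67.491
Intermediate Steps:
√(-(-20487 + 16006) + H(109 - 35)) = √(-(-20487 + 16006) + (109 - 35)) = √(-1*(-4481) + 74) = √(4481 + 74) = √4555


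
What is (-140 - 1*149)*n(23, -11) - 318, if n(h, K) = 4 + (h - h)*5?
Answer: -1474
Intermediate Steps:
n(h, K) = 4 (n(h, K) = 4 + 0*5 = 4 + 0 = 4)
(-140 - 1*149)*n(23, -11) - 318 = (-140 - 1*149)*4 - 318 = (-140 - 149)*4 - 318 = -289*4 - 318 = -1156 - 318 = -1474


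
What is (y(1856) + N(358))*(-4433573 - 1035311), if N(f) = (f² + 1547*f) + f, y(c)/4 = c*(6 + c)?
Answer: -79330734407024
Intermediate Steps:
y(c) = 4*c*(6 + c) (y(c) = 4*(c*(6 + c)) = 4*c*(6 + c))
N(f) = f² + 1548*f
(y(1856) + N(358))*(-4433573 - 1035311) = (4*1856*(6 + 1856) + 358*(1548 + 358))*(-4433573 - 1035311) = (4*1856*1862 + 358*1906)*(-5468884) = (13823488 + 682348)*(-5468884) = 14505836*(-5468884) = -79330734407024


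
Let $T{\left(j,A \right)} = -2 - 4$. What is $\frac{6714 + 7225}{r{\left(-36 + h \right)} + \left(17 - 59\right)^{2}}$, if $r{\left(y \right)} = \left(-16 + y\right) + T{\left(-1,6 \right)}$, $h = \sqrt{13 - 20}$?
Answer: $\frac{23779934}{2910443} - \frac{13939 i \sqrt{7}}{2910443} \approx 8.1705 - 0.012671 i$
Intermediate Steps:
$h = i \sqrt{7}$ ($h = \sqrt{-7} = i \sqrt{7} \approx 2.6458 i$)
$T{\left(j,A \right)} = -6$
$r{\left(y \right)} = -22 + y$ ($r{\left(y \right)} = \left(-16 + y\right) - 6 = -22 + y$)
$\frac{6714 + 7225}{r{\left(-36 + h \right)} + \left(17 - 59\right)^{2}} = \frac{6714 + 7225}{\left(-22 - \left(36 - i \sqrt{7}\right)\right) + \left(17 - 59\right)^{2}} = \frac{13939}{\left(-58 + i \sqrt{7}\right) + \left(-42\right)^{2}} = \frac{13939}{\left(-58 + i \sqrt{7}\right) + 1764} = \frac{13939}{1706 + i \sqrt{7}}$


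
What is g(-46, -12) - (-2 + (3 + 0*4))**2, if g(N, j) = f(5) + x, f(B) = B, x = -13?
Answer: -9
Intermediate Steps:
g(N, j) = -8 (g(N, j) = 5 - 13 = -8)
g(-46, -12) - (-2 + (3 + 0*4))**2 = -8 - (-2 + (3 + 0*4))**2 = -8 - (-2 + (3 + 0))**2 = -8 - (-2 + 3)**2 = -8 - 1*1**2 = -8 - 1*1 = -8 - 1 = -9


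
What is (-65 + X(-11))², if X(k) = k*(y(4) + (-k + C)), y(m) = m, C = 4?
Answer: 75076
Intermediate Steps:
X(k) = k*(8 - k) (X(k) = k*(4 + (-k + 4)) = k*(4 + (4 - k)) = k*(8 - k))
(-65 + X(-11))² = (-65 - 11*(8 - 1*(-11)))² = (-65 - 11*(8 + 11))² = (-65 - 11*19)² = (-65 - 209)² = (-274)² = 75076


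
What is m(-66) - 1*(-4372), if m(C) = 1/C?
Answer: 288551/66 ≈ 4372.0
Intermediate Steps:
m(-66) - 1*(-4372) = 1/(-66) - 1*(-4372) = -1/66 + 4372 = 288551/66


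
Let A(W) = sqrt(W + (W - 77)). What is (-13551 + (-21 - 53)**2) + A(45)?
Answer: -8075 + sqrt(13) ≈ -8071.4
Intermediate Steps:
A(W) = sqrt(-77 + 2*W) (A(W) = sqrt(W + (-77 + W)) = sqrt(-77 + 2*W))
(-13551 + (-21 - 53)**2) + A(45) = (-13551 + (-21 - 53)**2) + sqrt(-77 + 2*45) = (-13551 + (-74)**2) + sqrt(-77 + 90) = (-13551 + 5476) + sqrt(13) = -8075 + sqrt(13)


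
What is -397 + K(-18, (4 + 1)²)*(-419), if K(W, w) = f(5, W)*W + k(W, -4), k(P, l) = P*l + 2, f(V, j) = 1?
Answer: -23861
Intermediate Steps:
k(P, l) = 2 + P*l
K(W, w) = 2 - 3*W (K(W, w) = 1*W + (2 + W*(-4)) = W + (2 - 4*W) = 2 - 3*W)
-397 + K(-18, (4 + 1)²)*(-419) = -397 + (2 - 3*(-18))*(-419) = -397 + (2 + 54)*(-419) = -397 + 56*(-419) = -397 - 23464 = -23861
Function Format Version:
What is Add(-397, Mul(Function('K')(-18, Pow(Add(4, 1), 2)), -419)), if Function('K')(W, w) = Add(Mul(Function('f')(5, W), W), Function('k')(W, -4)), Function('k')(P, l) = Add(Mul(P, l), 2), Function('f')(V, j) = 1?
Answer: -23861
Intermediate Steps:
Function('k')(P, l) = Add(2, Mul(P, l))
Function('K')(W, w) = Add(2, Mul(-3, W)) (Function('K')(W, w) = Add(Mul(1, W), Add(2, Mul(W, -4))) = Add(W, Add(2, Mul(-4, W))) = Add(2, Mul(-3, W)))
Add(-397, Mul(Function('K')(-18, Pow(Add(4, 1), 2)), -419)) = Add(-397, Mul(Add(2, Mul(-3, -18)), -419)) = Add(-397, Mul(Add(2, 54), -419)) = Add(-397, Mul(56, -419)) = Add(-397, -23464) = -23861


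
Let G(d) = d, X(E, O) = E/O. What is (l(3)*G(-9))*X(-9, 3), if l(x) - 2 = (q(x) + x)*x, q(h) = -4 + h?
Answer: 216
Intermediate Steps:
l(x) = 2 + x*(-4 + 2*x) (l(x) = 2 + ((-4 + x) + x)*x = 2 + (-4 + 2*x)*x = 2 + x*(-4 + 2*x))
(l(3)*G(-9))*X(-9, 3) = ((2 + 3² + 3*(-4 + 3))*(-9))*(-9/3) = ((2 + 9 + 3*(-1))*(-9))*(-9*⅓) = ((2 + 9 - 3)*(-9))*(-3) = (8*(-9))*(-3) = -72*(-3) = 216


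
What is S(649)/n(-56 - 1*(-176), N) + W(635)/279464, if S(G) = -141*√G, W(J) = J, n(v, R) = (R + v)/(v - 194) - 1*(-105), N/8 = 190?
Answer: 635/279464 - 5217*√649/3065 ≈ -43.360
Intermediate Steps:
N = 1520 (N = 8*190 = 1520)
n(v, R) = 105 + (R + v)/(-194 + v) (n(v, R) = (R + v)/(-194 + v) + 105 = 105 + (R + v)/(-194 + v))
S(649)/n(-56 - 1*(-176), N) + W(635)/279464 = (-141*√649)/(((-20370 + 1520 + 106*(-56 - 1*(-176)))/(-194 + (-56 - 1*(-176))))) + 635/279464 = (-141*√649)/(((-20370 + 1520 + 106*(-56 + 176))/(-194 + (-56 + 176)))) + 635*(1/279464) = (-141*√649)/(((-20370 + 1520 + 106*120)/(-194 + 120))) + 635/279464 = (-141*√649)/(((-20370 + 1520 + 12720)/(-74))) + 635/279464 = (-141*√649)/((-1/74*(-6130))) + 635/279464 = (-141*√649)/(3065/37) + 635/279464 = -141*√649*(37/3065) + 635/279464 = -5217*√649/3065 + 635/279464 = 635/279464 - 5217*√649/3065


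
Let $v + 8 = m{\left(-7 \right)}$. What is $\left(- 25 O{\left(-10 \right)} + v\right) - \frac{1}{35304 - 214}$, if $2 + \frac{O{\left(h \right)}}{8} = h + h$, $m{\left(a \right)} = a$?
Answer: $\frac{153869649}{35090} \approx 4385.0$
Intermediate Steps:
$O{\left(h \right)} = -16 + 16 h$ ($O{\left(h \right)} = -16 + 8 \left(h + h\right) = -16 + 8 \cdot 2 h = -16 + 16 h$)
$v = -15$ ($v = -8 - 7 = -15$)
$\left(- 25 O{\left(-10 \right)} + v\right) - \frac{1}{35304 - 214} = \left(- 25 \left(-16 + 16 \left(-10\right)\right) - 15\right) - \frac{1}{35304 - 214} = \left(- 25 \left(-16 - 160\right) - 15\right) - \frac{1}{35090} = \left(\left(-25\right) \left(-176\right) - 15\right) - \frac{1}{35090} = \left(4400 - 15\right) - \frac{1}{35090} = 4385 - \frac{1}{35090} = \frac{153869649}{35090}$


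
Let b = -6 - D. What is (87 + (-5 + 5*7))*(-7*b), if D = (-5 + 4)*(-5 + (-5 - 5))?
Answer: 17199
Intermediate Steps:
D = 15 (D = -(-5 - 10) = -1*(-15) = 15)
b = -21 (b = -6 - 1*15 = -6 - 15 = -21)
(87 + (-5 + 5*7))*(-7*b) = (87 + (-5 + 5*7))*(-7*(-21)) = (87 + (-5 + 35))*147 = (87 + 30)*147 = 117*147 = 17199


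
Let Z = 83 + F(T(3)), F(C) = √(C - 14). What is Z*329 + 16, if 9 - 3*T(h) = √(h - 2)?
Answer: 27323 + 329*I*√102/3 ≈ 27323.0 + 1107.6*I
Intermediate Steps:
T(h) = 3 - √(-2 + h)/3 (T(h) = 3 - √(h - 2)/3 = 3 - √(-2 + h)/3)
F(C) = √(-14 + C)
Z = 83 + I*√102/3 (Z = 83 + √(-14 + (3 - √(-2 + 3)/3)) = 83 + √(-14 + (3 - √1/3)) = 83 + √(-14 + (3 - ⅓*1)) = 83 + √(-14 + (3 - ⅓)) = 83 + √(-14 + 8/3) = 83 + √(-34/3) = 83 + I*√102/3 ≈ 83.0 + 3.3665*I)
Z*329 + 16 = (83 + I*√102/3)*329 + 16 = (27307 + 329*I*√102/3) + 16 = 27323 + 329*I*√102/3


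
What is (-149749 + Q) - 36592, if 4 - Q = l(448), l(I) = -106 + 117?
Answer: -186348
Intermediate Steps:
l(I) = 11
Q = -7 (Q = 4 - 1*11 = 4 - 11 = -7)
(-149749 + Q) - 36592 = (-149749 - 7) - 36592 = -149756 - 36592 = -186348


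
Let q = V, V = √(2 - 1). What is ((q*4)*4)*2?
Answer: 32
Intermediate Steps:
V = 1 (V = √1 = 1)
q = 1
((q*4)*4)*2 = ((1*4)*4)*2 = (4*4)*2 = 16*2 = 32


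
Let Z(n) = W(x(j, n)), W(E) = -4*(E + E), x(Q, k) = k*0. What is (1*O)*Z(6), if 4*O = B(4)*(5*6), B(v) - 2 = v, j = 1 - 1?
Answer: 0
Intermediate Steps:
j = 0
x(Q, k) = 0
W(E) = -8*E
Z(n) = 0 (Z(n) = -8*0 = 0)
B(v) = 2 + v
O = 45 (O = ((2 + 4)*(5*6))/4 = (6*30)/4 = (1/4)*180 = 45)
(1*O)*Z(6) = (1*45)*0 = 45*0 = 0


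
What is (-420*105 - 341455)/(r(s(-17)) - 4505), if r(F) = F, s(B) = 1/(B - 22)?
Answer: 15036645/175696 ≈ 85.583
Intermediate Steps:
s(B) = 1/(-22 + B)
(-420*105 - 341455)/(r(s(-17)) - 4505) = (-420*105 - 341455)/(1/(-22 - 17) - 4505) = (-44100 - 341455)/(1/(-39) - 4505) = -385555/(-1/39 - 4505) = -385555/(-175696/39) = -385555*(-39/175696) = 15036645/175696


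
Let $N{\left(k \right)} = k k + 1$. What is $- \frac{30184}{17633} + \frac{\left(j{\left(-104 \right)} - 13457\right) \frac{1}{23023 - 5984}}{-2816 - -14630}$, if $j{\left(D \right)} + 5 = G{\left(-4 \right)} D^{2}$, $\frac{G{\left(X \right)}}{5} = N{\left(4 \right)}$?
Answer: $- \frac{13116942965}{7682902139} \approx -1.7073$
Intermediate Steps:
$N{\left(k \right)} = 1 + k^{2}$ ($N{\left(k \right)} = k^{2} + 1 = 1 + k^{2}$)
$G{\left(X \right)} = 85$ ($G{\left(X \right)} = 5 \left(1 + 4^{2}\right) = 5 \left(1 + 16\right) = 5 \cdot 17 = 85$)
$j{\left(D \right)} = -5 + 85 D^{2}$
$- \frac{30184}{17633} + \frac{\left(j{\left(-104 \right)} - 13457\right) \frac{1}{23023 - 5984}}{-2816 - -14630} = - \frac{30184}{17633} + \frac{\left(\left(-5 + 85 \left(-104\right)^{2}\right) - 13457\right) \frac{1}{23023 - 5984}}{-2816 - -14630} = \left(-30184\right) \frac{1}{17633} + \frac{\left(\left(-5 + 85 \cdot 10816\right) - 13457\right) \frac{1}{17039}}{-2816 + 14630} = - \frac{392}{229} + \frac{\left(\left(-5 + 919360\right) - 13457\right) \frac{1}{17039}}{11814} = - \frac{392}{229} + \left(919355 - 13457\right) \frac{1}{17039} \cdot \frac{1}{11814} = - \frac{392}{229} + 905898 \cdot \frac{1}{17039} \cdot \frac{1}{11814} = - \frac{392}{229} + \frac{905898}{17039} \cdot \frac{1}{11814} = - \frac{392}{229} + \frac{150983}{33549791} = - \frac{13116942965}{7682902139}$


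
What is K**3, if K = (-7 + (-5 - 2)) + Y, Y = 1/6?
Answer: -571787/216 ≈ -2647.2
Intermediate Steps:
Y = 1/6 ≈ 0.16667
K = -83/6 (K = (-7 + (-5 - 2)) + 1/6 = (-7 - 7) + 1/6 = -14 + 1/6 = -83/6 ≈ -13.833)
K**3 = (-83/6)**3 = -571787/216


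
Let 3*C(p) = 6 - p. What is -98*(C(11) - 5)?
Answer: 1960/3 ≈ 653.33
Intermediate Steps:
C(p) = 2 - p/3 (C(p) = (6 - p)/3 = 2 - p/3)
-98*(C(11) - 5) = -98*((2 - 1/3*11) - 5) = -98*((2 - 11/3) - 5) = -98*(-5/3 - 5) = -98*(-20/3) = 1960/3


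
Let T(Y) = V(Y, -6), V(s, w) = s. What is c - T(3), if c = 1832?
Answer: 1829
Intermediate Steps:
T(Y) = Y
c - T(3) = 1832 - 1*3 = 1832 - 3 = 1829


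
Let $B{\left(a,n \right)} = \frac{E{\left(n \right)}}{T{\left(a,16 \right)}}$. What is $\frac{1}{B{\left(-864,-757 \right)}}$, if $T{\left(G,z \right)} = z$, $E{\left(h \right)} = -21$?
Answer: $- \frac{16}{21} \approx -0.7619$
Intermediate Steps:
$B{\left(a,n \right)} = - \frac{21}{16}$
$\frac{1}{B{\left(-864,-757 \right)}} = \frac{1}{- \frac{21}{16}} = - \frac{16}{21}$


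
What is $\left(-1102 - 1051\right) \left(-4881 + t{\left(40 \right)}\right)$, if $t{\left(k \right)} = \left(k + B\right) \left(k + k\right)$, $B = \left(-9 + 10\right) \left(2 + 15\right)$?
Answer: $691113$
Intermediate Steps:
$B = 17$ ($B = 1 \cdot 17 = 17$)
$t{\left(k \right)} = 2 k \left(17 + k\right)$ ($t{\left(k \right)} = \left(k + 17\right) \left(k + k\right) = \left(17 + k\right) 2 k = 2 k \left(17 + k\right)$)
$\left(-1102 - 1051\right) \left(-4881 + t{\left(40 \right)}\right) = \left(-1102 - 1051\right) \left(-4881 + 2 \cdot 40 \left(17 + 40\right)\right) = - 2153 \left(-4881 + 2 \cdot 40 \cdot 57\right) = - 2153 \left(-4881 + 4560\right) = \left(-2153\right) \left(-321\right) = 691113$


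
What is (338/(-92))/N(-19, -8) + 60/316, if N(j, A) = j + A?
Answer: 31981/98118 ≈ 0.32594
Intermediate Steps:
N(j, A) = A + j
(338/(-92))/N(-19, -8) + 60/316 = (338/(-92))/(-8 - 19) + 60/316 = (338*(-1/92))/(-27) + 60*(1/316) = -169/46*(-1/27) + 15/79 = 169/1242 + 15/79 = 31981/98118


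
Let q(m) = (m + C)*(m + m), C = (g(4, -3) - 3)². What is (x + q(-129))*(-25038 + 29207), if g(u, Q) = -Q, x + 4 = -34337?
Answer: -4414971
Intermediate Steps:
x = -34341 (x = -4 - 34337 = -34341)
C = 0 (C = (-1*(-3) - 3)² = (3 - 3)² = 0² = 0)
q(m) = 2*m² (q(m) = (m + 0)*(m + m) = m*(2*m) = 2*m²)
(x + q(-129))*(-25038 + 29207) = (-34341 + 2*(-129)²)*(-25038 + 29207) = (-34341 + 2*16641)*4169 = (-34341 + 33282)*4169 = -1059*4169 = -4414971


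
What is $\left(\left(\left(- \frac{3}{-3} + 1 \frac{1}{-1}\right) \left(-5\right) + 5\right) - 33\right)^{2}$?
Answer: $784$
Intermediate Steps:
$\left(\left(\left(- \frac{3}{-3} + 1 \frac{1}{-1}\right) \left(-5\right) + 5\right) - 33\right)^{2} = \left(\left(\left(\left(-3\right) \left(- \frac{1}{3}\right) + 1 \left(-1\right)\right) \left(-5\right) + 5\right) - 33\right)^{2} = \left(\left(\left(1 - 1\right) \left(-5\right) + 5\right) - 33\right)^{2} = \left(\left(0 \left(-5\right) + 5\right) - 33\right)^{2} = \left(\left(0 + 5\right) - 33\right)^{2} = \left(5 - 33\right)^{2} = \left(-28\right)^{2} = 784$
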